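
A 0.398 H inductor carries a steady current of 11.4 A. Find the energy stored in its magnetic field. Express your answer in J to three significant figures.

Stored magnetic energy: U = ½LI².
U = ½(0.398 H)(11.4 A)² = 25.86 J.

U ≈ 25.9 J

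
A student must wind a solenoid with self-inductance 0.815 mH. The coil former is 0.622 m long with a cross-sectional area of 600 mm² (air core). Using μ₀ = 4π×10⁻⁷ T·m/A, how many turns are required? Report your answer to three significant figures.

A = 600 mm² = 6.000×10^-4 m².
From L = μ₀N²A/ℓ, N = √(Lℓ / (μ₀A)).
N = √[(8.150×10^-4)(0.622) / ((4π×10⁻⁷)×6.000×10^-4)] = √(6.723×10^5) ≈ 820.0.

N ≈ 820 turns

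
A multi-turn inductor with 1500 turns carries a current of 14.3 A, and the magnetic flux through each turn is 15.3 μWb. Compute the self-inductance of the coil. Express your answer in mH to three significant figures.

Self-inductance is defined by L = NΦ_B/I (flux linkage over current).
L = (1500)(1.530×10^-5 Wb)/(14.3 A) = 1.6049×10^-3 H.

L ≈ 1.60 mH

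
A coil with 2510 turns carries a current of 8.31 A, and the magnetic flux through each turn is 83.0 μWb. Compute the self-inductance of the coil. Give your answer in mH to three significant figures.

L ≈ 25.1 mH

Self-inductance is defined by L = NΦ_B/I (flux linkage over current).
L = (2510)(8.300×10^-5 Wb)/(8.31 A) = 2.507×10^-2 H.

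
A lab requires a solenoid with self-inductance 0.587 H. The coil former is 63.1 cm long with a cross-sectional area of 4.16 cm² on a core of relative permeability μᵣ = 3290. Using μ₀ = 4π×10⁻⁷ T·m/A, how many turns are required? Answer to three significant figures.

A = 4.16 cm² = 4.160×10^-4 m².
From L = μ₀μᵣN²A/ℓ, N = √(Lℓ / (μ₀μᵣA)).
N = √[(0.587)(0.631) / ((4π×10⁻⁷)(3290)×4.160×10^-4)] = √(2.154×10^5) ≈ 464.1.

N ≈ 464 turns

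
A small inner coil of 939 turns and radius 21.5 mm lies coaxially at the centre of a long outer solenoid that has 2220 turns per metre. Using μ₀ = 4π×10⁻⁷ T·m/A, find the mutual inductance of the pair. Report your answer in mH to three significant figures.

The outer solenoid produces a uniform field B₁ = μ₀n₁I₁ across the inner coil,
so the flux linkage is N₂Φ = N₂B₁A₂ = μ₀n₁N₂A₂·I₁, giving M = μ₀n₁N₂A₂.
A₂ = πr² = π(2.150×10^-2 m)² = 1.452×10^-3 m².
M = (4π×10⁻⁷)(2220)(939)(1.452×10^-3) = 3.804×10^-3 H.

M ≈ 3.80 mH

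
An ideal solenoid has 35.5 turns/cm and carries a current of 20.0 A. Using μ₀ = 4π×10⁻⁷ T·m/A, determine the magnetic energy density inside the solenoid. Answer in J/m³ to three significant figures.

B = μ₀nI = (4π×10⁻⁷)(3.550×10^3)(20.0) = 8.922×10^-2 T.
u = B²/(2μ₀) = (8.922×10^-2)²/(2×4π×10⁻⁷) = 3.167×10^3 J/m³.

u ≈ 3170 J/m³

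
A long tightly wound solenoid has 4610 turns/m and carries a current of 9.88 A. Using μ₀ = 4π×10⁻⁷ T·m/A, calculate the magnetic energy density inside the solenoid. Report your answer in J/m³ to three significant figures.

u ≈ 1300 J/m³

B = μ₀nI = (4π×10⁻⁷)(4.610×10^3)(9.88) = 5.724×10^-2 T.
u = B²/(2μ₀) = (5.724×10^-2)²/(2×4π×10⁻⁷) = 1.303×10^3 J/m³.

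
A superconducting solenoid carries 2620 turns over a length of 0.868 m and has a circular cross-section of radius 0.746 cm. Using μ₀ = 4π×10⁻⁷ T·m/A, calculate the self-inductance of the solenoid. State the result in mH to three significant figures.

L ≈ 1.74 mH

A = πr² = π(7.460×10^-3 m)² = 1.748×10^-4 m².
For a long solenoid, L = μ₀N²A/ℓ.
L = (4π×10⁻⁷)(2620)²(1.748×10^-4)/(0.868 m) = 1.737×10^-3 H.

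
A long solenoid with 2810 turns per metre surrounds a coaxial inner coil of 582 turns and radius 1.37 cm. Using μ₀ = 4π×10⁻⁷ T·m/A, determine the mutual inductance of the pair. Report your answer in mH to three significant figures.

M ≈ 1.21 mH

The outer solenoid produces a uniform field B₁ = μ₀n₁I₁ across the inner coil,
so the flux linkage is N₂Φ = N₂B₁A₂ = μ₀n₁N₂A₂·I₁, giving M = μ₀n₁N₂A₂.
A₂ = πr² = π(1.370×10^-2 m)² = 5.896×10^-4 m².
M = (4π×10⁻⁷)(2810)(582)(5.896×10^-4) = 1.212×10^-3 H.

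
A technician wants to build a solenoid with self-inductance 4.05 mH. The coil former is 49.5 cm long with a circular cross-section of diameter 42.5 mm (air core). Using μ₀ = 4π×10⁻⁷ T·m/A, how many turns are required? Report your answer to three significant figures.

A = π(d/2)² = π(2.125×10^-2 m)² = 1.419×10^-3 m².
From L = μ₀N²A/ℓ, N = √(Lℓ / (μ₀A)).
N = √[(4.050×10^-3)(0.495) / ((4π×10⁻⁷)×1.419×10^-3)] = √(1.1246×10^6) ≈ 1060.5.

N ≈ 1060 turns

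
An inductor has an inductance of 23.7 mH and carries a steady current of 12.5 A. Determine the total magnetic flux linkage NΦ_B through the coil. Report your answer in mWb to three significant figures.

From L = NΦ_B/I, the flux linkage is NΦ_B = LI.
NΦ_B = (2.370×10^-2 H)(12.5 A) = 0.2963 Wb.

NΦ_B ≈ 296 mWb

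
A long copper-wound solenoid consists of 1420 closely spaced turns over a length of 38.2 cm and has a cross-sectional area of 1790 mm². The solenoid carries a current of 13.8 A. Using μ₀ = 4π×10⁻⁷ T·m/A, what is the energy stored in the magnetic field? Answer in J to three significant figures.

U ≈ 1.13 J

A = 1790 mm² = 1.790×10^-3 m².
L = μ₀N²A/ℓ = (4π×10⁻⁷)(1420)²(1.790×10^-3)/(0.382) = 1.187×10^-2 H.
U = ½LI² = ½(1.187×10^-2)(13.8)² = 1.131 J.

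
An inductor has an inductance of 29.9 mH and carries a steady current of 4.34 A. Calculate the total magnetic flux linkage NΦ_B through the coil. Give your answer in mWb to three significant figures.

NΦ_B ≈ 130 mWb

From L = NΦ_B/I, the flux linkage is NΦ_B = LI.
NΦ_B = (2.990×10^-2 H)(4.34 A) = 0.1298 Wb.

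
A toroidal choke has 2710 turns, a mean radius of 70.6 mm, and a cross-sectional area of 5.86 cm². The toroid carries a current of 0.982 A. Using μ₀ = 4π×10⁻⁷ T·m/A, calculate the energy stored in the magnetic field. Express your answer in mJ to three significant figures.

L = μ₀N²A/(2πR) = (4π×10⁻⁷)(2710)²(5.860×10^-4)/(2π×7.060×10^-2) = 1.219×10^-2 H.
U = ½LI² = ½(1.219×10^-2)(0.982)² = 5.878×10^-3 J.

U ≈ 5.88 mJ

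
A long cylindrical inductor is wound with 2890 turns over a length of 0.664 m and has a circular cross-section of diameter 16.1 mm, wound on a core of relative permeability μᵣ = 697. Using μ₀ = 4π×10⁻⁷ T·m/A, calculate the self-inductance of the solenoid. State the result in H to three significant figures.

L ≈ 2.24 H

A = π(d/2)² = π(8.050×10^-3 m)² = 2.036×10^-4 m².
For a long solenoid, L = μ₀μᵣN²A/ℓ.
L = (4π×10⁻⁷)(697)(2890)²(2.036×10^-4)/(0.664 m) = 2.243 H.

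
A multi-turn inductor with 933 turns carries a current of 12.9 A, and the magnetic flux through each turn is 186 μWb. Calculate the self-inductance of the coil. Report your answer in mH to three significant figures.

L ≈ 13.5 mH

Self-inductance is defined by L = NΦ_B/I (flux linkage over current).
L = (933)(1.860×10^-4 Wb)/(12.9 A) = 1.345×10^-2 H.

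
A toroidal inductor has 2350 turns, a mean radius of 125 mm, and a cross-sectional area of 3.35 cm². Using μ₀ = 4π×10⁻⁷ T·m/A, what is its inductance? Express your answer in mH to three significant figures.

L ≈ 2.96 mH

For a thin toroid, L = μ₀N²A/(2πR).
L = (4π×10⁻⁷)(2350)²(3.350×10^-4) / (2π×0.125 m) = 2.960×10^-3 H.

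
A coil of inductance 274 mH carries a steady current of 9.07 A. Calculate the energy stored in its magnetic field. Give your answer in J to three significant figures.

Stored magnetic energy: U = ½LI².
U = ½(0.274 H)(9.07 A)² = 11.27 J.

U ≈ 11.3 J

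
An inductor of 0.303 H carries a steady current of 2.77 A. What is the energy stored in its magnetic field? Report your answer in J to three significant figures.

Stored magnetic energy: U = ½LI².
U = ½(0.303 H)(2.77 A)² = 1.162 J.

U ≈ 1.16 J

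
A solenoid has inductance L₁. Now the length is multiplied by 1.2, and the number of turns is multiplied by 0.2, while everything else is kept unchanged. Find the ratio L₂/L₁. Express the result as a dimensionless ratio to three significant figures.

For a solenoid, L ∝ μᵣN²A/ℓ.
L₂/L₁ = (1.2)^-1 × (0.2)^2 = 0.0333.

L₂/L₁ = 0.0333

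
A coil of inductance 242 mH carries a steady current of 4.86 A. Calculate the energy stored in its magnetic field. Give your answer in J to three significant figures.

Stored magnetic energy: U = ½LI².
U = ½(0.242 H)(4.86 A)² = 2.858 J.

U ≈ 2.86 J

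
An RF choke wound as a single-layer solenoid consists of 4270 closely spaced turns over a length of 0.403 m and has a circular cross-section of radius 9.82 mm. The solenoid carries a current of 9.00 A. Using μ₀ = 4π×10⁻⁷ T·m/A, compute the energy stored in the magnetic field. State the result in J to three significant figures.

U ≈ 0.698 J

A = πr² = π(9.820×10^-3 m)² = 3.030×10^-4 m².
L = μ₀N²A/ℓ = (4π×10⁻⁷)(4270)²(3.030×10^-4)/(0.403) = 1.722×10^-2 H.
U = ½LI² = ½(1.722×10^-2)(9.00)² = 0.6976 J.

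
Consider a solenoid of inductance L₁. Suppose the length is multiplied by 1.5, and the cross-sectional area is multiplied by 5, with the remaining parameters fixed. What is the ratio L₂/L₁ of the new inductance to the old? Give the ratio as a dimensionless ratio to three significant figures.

For a solenoid, L ∝ μᵣN²A/ℓ.
L₂/L₁ = (1.5)^-1 × (5) = 3.33.

L₂/L₁ = 3.33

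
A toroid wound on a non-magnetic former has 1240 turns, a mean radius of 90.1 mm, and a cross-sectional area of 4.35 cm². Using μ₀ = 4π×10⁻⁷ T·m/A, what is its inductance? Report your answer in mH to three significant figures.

For a thin toroid, L = μ₀N²A/(2πR).
L = (4π×10⁻⁷)(1240)²(4.350×10^-4) / (2π×9.010×10^-2 m) = 1.4847×10^-3 H.

L ≈ 1.48 mH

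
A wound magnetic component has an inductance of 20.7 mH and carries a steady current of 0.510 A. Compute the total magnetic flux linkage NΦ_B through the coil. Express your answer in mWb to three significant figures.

From L = NΦ_B/I, the flux linkage is NΦ_B = LI.
NΦ_B = (2.070×10^-2 H)(0.510 A) = 1.056×10^-2 Wb.

NΦ_B ≈ 10.6 mWb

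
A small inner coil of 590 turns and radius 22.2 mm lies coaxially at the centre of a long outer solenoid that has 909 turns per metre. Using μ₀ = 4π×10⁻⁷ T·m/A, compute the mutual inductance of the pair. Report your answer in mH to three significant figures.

M ≈ 1.04 mH

The outer solenoid produces a uniform field B₁ = μ₀n₁I₁ across the inner coil,
so the flux linkage is N₂Φ = N₂B₁A₂ = μ₀n₁N₂A₂·I₁, giving M = μ₀n₁N₂A₂.
A₂ = πr² = π(2.220×10^-2 m)² = 1.548×10^-3 m².
M = (4π×10⁻⁷)(909)(590)(1.548×10^-3) = 1.043×10^-3 H.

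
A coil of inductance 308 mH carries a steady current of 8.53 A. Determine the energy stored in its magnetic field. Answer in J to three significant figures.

Stored magnetic energy: U = ½LI².
U = ½(0.308 H)(8.53 A)² = 11.21 J.

U ≈ 11.2 J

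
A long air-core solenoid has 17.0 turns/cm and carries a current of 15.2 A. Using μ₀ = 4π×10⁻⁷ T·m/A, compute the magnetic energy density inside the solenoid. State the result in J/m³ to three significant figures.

u ≈ 420 J/m³

B = μ₀nI = (4π×10⁻⁷)(1.700×10^3)(15.2) = 3.247×10^-2 T.
u = B²/(2μ₀) = (3.247×10^-2)²/(2×4π×10⁻⁷) = 419.5 J/m³.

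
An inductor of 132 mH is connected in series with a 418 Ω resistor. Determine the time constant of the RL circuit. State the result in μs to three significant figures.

τ = L/R = (0.132 H)/(418 Ω) = 3.158×10^-4 s.

τ ≈ 316 μs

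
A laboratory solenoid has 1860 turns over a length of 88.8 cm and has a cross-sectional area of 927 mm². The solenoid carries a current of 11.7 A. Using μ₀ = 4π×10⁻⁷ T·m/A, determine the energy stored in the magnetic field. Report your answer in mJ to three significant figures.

A = 927 mm² = 9.270×10^-4 m².
L = μ₀N²A/ℓ = (4π×10⁻⁷)(1860)²(9.270×10^-4)/(0.888) = 4.538×10^-3 H.
U = ½LI² = ½(4.538×10^-3)(11.7)² = 0.3106 J.

U ≈ 311 mJ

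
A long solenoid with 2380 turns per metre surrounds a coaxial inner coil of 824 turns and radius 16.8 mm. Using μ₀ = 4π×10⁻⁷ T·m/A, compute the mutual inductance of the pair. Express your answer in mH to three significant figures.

M ≈ 2.19 mH

The outer solenoid produces a uniform field B₁ = μ₀n₁I₁ across the inner coil,
so the flux linkage is N₂Φ = N₂B₁A₂ = μ₀n₁N₂A₂·I₁, giving M = μ₀n₁N₂A₂.
A₂ = πr² = π(1.680×10^-2 m)² = 8.867×10^-4 m².
M = (4π×10⁻⁷)(2380)(824)(8.867×10^-4) = 2.185×10^-3 H.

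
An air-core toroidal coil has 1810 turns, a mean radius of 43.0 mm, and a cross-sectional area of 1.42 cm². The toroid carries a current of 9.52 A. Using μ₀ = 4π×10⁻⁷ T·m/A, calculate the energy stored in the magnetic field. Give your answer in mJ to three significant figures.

L = μ₀N²A/(2πR) = (4π×10⁻⁷)(1810)²(1.420×10^-4)/(2π×4.300×10^-2) = 2.164×10^-3 H.
U = ½LI² = ½(2.164×10^-3)(9.52)² = 9.805×10^-2 J.

U ≈ 98.1 mJ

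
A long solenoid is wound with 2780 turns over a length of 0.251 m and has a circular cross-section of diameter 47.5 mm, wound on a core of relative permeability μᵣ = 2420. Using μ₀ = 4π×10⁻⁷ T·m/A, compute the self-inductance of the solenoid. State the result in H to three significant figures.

A = π(d/2)² = π(2.375×10^-2 m)² = 1.772×10^-3 m².
For a long solenoid, L = μ₀μᵣN²A/ℓ.
L = (4π×10⁻⁷)(2420)(2780)²(1.772×10^-3)/(0.251 m) = 165.9 H.

L ≈ 166 H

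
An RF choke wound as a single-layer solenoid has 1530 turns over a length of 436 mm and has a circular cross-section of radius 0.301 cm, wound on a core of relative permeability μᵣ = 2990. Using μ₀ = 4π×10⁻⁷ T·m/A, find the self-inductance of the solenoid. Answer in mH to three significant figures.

L ≈ 574 mH

A = πr² = π(3.010×10^-3 m)² = 2.846×10^-5 m².
For a long solenoid, L = μ₀μᵣN²A/ℓ.
L = (4π×10⁻⁷)(2990)(1530)²(2.846×10^-5)/(0.436 m) = 0.5742 H.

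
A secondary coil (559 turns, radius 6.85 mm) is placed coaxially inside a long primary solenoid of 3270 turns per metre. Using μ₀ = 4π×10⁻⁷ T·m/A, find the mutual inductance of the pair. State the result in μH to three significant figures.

The outer solenoid produces a uniform field B₁ = μ₀n₁I₁ across the inner coil,
so the flux linkage is N₂Φ = N₂B₁A₂ = μ₀n₁N₂A₂·I₁, giving M = μ₀n₁N₂A₂.
A₂ = πr² = π(6.850×10^-3 m)² = 1.474×10^-4 m².
M = (4π×10⁻⁷)(3270)(559)(1.474×10^-4) = 3.386×10^-4 H.

M ≈ 339 μH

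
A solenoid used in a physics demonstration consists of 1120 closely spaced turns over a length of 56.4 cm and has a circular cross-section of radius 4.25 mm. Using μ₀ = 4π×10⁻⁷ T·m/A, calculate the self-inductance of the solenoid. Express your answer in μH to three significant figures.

A = πr² = π(4.250×10^-3 m)² = 5.6745×10^-5 m².
For a long solenoid, L = μ₀N²A/ℓ.
L = (4π×10⁻⁷)(1120)²(5.6745×10^-5)/(0.564 m) = 1.586×10^-4 H.

L ≈ 159 μH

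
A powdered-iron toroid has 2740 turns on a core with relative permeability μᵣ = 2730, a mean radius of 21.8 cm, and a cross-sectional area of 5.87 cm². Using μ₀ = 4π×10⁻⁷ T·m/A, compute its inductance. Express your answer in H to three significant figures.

For a thin toroid, L = μ₀μᵣN²A/(2πR).
L = (4π×10⁻⁷)(2730)(2740)²(5.870×10^-4) / (2π×0.218 m) = 11.04 H.

L ≈ 11.0 H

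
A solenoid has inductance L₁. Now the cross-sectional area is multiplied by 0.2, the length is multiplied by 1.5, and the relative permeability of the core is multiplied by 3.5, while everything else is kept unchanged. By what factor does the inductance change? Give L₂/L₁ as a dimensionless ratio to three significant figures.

For a solenoid, L ∝ μᵣN²A/ℓ.
L₂/L₁ = (0.2) × (1.5)^-1 × (3.5) = 0.467.

L₂/L₁ = 0.467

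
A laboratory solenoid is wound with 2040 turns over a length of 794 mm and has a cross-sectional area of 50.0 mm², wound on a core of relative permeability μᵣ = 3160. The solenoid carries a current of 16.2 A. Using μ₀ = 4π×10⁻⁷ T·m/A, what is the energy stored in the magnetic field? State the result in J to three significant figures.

A = 50.0 mm² = 5.000×10^-5 m².
L = μ₀μᵣN²A/ℓ = (4π×10⁻⁷)(3160)(2040)²(5.000×10^-5)/(0.794) = 1.041 H.
U = ½LI² = ½(1.041)(16.2)² = 136.6 J.

U ≈ 137 J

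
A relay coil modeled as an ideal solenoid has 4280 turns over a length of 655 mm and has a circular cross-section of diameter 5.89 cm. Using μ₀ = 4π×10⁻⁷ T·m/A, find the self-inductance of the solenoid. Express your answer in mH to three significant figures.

L ≈ 95.8 mH

A = π(d/2)² = π(2.945×10^-2 m)² = 2.7247×10^-3 m².
For a long solenoid, L = μ₀N²A/ℓ.
L = (4π×10⁻⁷)(4280)²(2.7247×10^-3)/(0.655 m) = 9.576×10^-2 H.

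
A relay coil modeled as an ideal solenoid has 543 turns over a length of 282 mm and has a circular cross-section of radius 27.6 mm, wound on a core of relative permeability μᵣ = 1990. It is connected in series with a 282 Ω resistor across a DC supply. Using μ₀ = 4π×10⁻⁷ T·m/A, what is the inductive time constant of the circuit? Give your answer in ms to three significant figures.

A = πr² = π(2.760×10^-2 m)² = 2.393×10^-3 m².
L = μ₀μᵣN²A/ℓ = (4π×10⁻⁷)(1990)(543)²(2.393×10^-3)/(0.282) = 6.257 H.
τ = L/R = (6.257)/(282) = 2.219×10^-2 s.

τ ≈ 22.2 ms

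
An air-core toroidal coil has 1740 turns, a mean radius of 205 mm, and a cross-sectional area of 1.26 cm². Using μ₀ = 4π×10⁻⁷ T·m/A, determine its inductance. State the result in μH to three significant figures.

For a thin toroid, L = μ₀N²A/(2πR).
L = (4π×10⁻⁷)(1740)²(1.260×10^-4) / (2π×0.205 m) = 3.722×10^-4 H.

L ≈ 372 μH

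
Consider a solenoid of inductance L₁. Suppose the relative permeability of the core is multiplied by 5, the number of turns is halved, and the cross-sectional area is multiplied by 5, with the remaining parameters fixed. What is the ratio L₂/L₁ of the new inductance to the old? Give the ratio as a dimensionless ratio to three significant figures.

For a solenoid, L ∝ μᵣN²A/ℓ.
L₂/L₁ = (5) × (0.5)^2 × (5) = 6.25.

L₂/L₁ = 6.25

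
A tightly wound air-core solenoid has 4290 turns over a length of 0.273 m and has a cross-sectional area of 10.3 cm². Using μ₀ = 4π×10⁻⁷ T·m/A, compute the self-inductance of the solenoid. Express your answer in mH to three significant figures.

L ≈ 87.3 mH

A = 10.3 cm² = 1.030×10^-3 m².
For a long solenoid, L = μ₀N²A/ℓ.
L = (4π×10⁻⁷)(4290)²(1.030×10^-3)/(0.273 m) = 8.726×10^-2 H.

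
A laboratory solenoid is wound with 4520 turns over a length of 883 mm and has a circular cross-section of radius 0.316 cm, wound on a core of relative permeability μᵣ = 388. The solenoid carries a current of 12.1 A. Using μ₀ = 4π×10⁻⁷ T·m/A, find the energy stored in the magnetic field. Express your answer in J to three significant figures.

A = πr² = π(3.160×10^-3 m)² = 3.137×10^-5 m².
L = μ₀μᵣN²A/ℓ = (4π×10⁻⁷)(388)(4520)²(3.137×10^-5)/(0.883) = 0.3539 H.
U = ½LI² = ½(0.3539)(12.1)² = 25.91 J.

U ≈ 25.9 J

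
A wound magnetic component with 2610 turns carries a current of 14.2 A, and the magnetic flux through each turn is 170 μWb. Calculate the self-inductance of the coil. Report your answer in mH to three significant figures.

L ≈ 31.2 mH

Self-inductance is defined by L = NΦ_B/I (flux linkage over current).
L = (2610)(1.700×10^-4 Wb)/(14.2 A) = 3.1246×10^-2 H.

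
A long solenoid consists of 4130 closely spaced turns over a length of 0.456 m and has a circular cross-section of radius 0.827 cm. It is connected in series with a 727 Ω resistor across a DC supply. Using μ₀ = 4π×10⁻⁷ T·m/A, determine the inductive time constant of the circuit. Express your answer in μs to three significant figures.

A = πr² = π(8.270×10^-3 m)² = 2.149×10^-4 m².
L = μ₀N²A/ℓ = (4π×10⁻⁷)(4130)²(2.149×10^-4)/(0.456) = 1.010×10^-2 H.
τ = L/R = (1.010×10^-2)/(727) = 1.389×10^-5 s.

τ ≈ 13.9 μs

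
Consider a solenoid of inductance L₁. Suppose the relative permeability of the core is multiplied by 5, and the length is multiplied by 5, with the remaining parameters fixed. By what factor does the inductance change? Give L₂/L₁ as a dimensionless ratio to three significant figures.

L₂/L₁ = 1.00

For a solenoid, L ∝ μᵣN²A/ℓ.
L₂/L₁ = (5) × (5)^-1 = 1.00.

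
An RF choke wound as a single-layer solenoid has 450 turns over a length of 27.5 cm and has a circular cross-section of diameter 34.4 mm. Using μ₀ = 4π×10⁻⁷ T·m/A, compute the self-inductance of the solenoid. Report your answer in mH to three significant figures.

A = π(d/2)² = π(1.720×10^-2 m)² = 9.294×10^-4 m².
For a long solenoid, L = μ₀N²A/ℓ.
L = (4π×10⁻⁷)(450)²(9.294×10^-4)/(0.275 m) = 8.600×10^-4 H.

L ≈ 0.860 mH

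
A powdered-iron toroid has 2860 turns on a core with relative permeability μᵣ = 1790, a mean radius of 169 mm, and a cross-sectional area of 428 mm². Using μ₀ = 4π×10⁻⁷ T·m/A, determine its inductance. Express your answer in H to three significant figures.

For a thin toroid, L = μ₀μᵣN²A/(2πR).
L = (4π×10⁻⁷)(1790)(2860)²(4.280×10^-4) / (2π×0.169 m) = 7.416 H.

L ≈ 7.42 H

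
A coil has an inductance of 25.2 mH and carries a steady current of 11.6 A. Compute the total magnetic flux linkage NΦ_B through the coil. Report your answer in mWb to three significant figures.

NΦ_B ≈ 292 mWb

From L = NΦ_B/I, the flux linkage is NΦ_B = LI.
NΦ_B = (2.520×10^-2 H)(11.6 A) = 0.2923 Wb.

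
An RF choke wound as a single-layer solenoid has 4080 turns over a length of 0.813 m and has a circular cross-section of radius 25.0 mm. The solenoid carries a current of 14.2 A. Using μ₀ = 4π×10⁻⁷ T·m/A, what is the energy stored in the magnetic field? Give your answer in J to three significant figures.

A = πr² = π(2.500×10^-2 m)² = 1.963×10^-3 m².
L = μ₀N²A/ℓ = (4π×10⁻⁷)(4080)²(1.963×10^-3)/(0.813) = 5.052×10^-2 H.
U = ½LI² = ½(5.052×10^-2)(14.2)² = 5.093 J.

U ≈ 5.09 J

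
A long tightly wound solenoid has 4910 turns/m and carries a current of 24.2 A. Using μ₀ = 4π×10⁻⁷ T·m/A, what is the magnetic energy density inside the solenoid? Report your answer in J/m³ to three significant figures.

B = μ₀nI = (4π×10⁻⁷)(4.910×10^3)(24.2) = 0.1493 T.
u = B²/(2μ₀) = (0.1493)²/(2×4π×10⁻⁷) = 8.871×10^3 J/m³.

u ≈ 8870 J/m³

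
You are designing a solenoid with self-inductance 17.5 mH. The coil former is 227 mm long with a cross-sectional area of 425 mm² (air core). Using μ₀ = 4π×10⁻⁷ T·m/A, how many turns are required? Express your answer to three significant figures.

A = 425 mm² = 4.250×10^-4 m².
From L = μ₀N²A/ℓ, N = √(Lℓ / (μ₀A)).
N = √[(1.750×10^-2)(0.227) / ((4π×10⁻⁷)×4.250×10^-4)] = √(7.438×10^6) ≈ 2727.3.

N ≈ 2730 turns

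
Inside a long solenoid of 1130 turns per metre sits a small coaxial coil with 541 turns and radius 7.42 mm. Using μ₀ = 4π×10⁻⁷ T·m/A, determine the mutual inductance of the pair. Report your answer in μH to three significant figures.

The outer solenoid produces a uniform field B₁ = μ₀n₁I₁ across the inner coil,
so the flux linkage is N₂Φ = N₂B₁A₂ = μ₀n₁N₂A₂·I₁, giving M = μ₀n₁N₂A₂.
A₂ = πr² = π(7.420×10^-3 m)² = 1.730×10^-4 m².
M = (4π×10⁻⁷)(1130)(541)(1.730×10^-4) = 1.329×10^-4 H.

M ≈ 133 μH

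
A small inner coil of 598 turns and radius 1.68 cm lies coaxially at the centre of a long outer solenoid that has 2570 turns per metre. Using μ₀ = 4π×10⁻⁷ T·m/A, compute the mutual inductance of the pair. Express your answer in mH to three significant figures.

M ≈ 1.71 mH

The outer solenoid produces a uniform field B₁ = μ₀n₁I₁ across the inner coil,
so the flux linkage is N₂Φ = N₂B₁A₂ = μ₀n₁N₂A₂·I₁, giving M = μ₀n₁N₂A₂.
A₂ = πr² = π(1.680×10^-2 m)² = 8.867×10^-4 m².
M = (4π×10⁻⁷)(2570)(598)(8.867×10^-4) = 1.712×10^-3 H.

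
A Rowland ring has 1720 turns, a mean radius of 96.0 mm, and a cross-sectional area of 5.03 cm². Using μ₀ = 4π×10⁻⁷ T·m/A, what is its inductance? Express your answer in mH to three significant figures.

For a thin toroid, L = μ₀N²A/(2πR).
L = (4π×10⁻⁷)(1720)²(5.030×10^-4) / (2π×9.600×10^-2 m) = 3.100×10^-3 H.

L ≈ 3.10 mH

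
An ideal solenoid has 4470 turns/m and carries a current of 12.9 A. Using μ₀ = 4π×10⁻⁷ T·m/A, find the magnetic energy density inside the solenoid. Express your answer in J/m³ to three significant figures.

u ≈ 2090 J/m³

B = μ₀nI = (4π×10⁻⁷)(4.470×10^3)(12.9) = 7.246×10^-2 T.
u = B²/(2μ₀) = (7.246×10^-2)²/(2×4π×10⁻⁷) = 2.089×10^3 J/m³.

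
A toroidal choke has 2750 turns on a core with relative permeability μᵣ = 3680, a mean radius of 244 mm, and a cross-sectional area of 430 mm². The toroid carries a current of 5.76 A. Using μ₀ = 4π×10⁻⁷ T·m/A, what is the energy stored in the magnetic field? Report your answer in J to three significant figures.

L = μ₀μᵣN²A/(2πR) = (4π×10⁻⁷)(3680)(2750)²(4.300×10^-4)/(2π×0.244) = 9.809 H.
U = ½LI² = ½(9.809)(5.76)² = 162.7 J.

U ≈ 163 J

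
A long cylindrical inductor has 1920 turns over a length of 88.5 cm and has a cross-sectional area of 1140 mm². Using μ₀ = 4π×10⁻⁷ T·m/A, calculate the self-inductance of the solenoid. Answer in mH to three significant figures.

A = 1140 mm² = 1.140×10^-3 m².
For a long solenoid, L = μ₀N²A/ℓ.
L = (4π×10⁻⁷)(1920)²(1.140×10^-3)/(0.885 m) = 5.967×10^-3 H.

L ≈ 5.97 mH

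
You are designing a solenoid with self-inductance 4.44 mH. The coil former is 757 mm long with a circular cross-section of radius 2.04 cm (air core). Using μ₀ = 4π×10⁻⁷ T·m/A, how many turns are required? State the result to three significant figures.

A = πr² = π(2.040×10^-2 m)² = 1.307×10^-3 m².
From L = μ₀N²A/ℓ, N = √(Lℓ / (μ₀A)).
N = √[(4.440×10^-3)(0.757) / ((4π×10⁻⁷)×1.307×10^-3)] = √(2.046×10^6) ≈ 1430.3.

N ≈ 1430 turns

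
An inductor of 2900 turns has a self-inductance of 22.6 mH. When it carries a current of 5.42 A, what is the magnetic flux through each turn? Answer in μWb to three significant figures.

Φ_B ≈ 42.2 μWb

From L = NΦ_B/I, the flux per turn is Φ_B = LI/N.
Φ_B = (2.260×10^-2 H)(5.42 A)/2900 = 4.224×10^-5 Wb.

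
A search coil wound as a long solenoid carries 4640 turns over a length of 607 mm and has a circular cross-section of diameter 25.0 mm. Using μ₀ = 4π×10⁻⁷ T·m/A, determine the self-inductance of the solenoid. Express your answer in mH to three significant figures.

L ≈ 21.9 mH

A = π(d/2)² = π(1.250×10^-2 m)² = 4.909×10^-4 m².
For a long solenoid, L = μ₀N²A/ℓ.
L = (4π×10⁻⁷)(4640)²(4.909×10^-4)/(0.607 m) = 2.188×10^-2 H.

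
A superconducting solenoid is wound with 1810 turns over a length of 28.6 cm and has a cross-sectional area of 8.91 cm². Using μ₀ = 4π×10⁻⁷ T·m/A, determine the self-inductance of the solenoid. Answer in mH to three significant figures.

L ≈ 12.8 mH

A = 8.91 cm² = 8.910×10^-4 m².
For a long solenoid, L = μ₀N²A/ℓ.
L = (4π×10⁻⁷)(1810)²(8.910×10^-4)/(0.286 m) = 1.283×10^-2 H.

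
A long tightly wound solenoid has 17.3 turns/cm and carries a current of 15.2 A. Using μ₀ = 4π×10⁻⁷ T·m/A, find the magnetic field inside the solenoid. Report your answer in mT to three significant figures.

Inside a long solenoid, B = μ₀nI.
B = (4π×10⁻⁷)(1.730×10^3 m⁻¹)(15.2 A) = 3.304×10^-2 T.

B ≈ 33.0 mT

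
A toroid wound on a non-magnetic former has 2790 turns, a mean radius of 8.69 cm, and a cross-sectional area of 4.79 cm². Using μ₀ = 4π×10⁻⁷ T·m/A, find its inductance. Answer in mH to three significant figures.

For a thin toroid, L = μ₀N²A/(2πR).
L = (4π×10⁻⁷)(2790)²(4.790×10^-4) / (2π×8.690×10^-2 m) = 8.581×10^-3 H.

L ≈ 8.58 mH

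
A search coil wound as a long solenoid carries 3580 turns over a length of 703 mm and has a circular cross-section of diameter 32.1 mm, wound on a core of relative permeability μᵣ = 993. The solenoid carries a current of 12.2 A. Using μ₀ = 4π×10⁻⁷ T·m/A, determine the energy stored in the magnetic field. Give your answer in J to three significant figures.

A = π(d/2)² = π(1.605×10^-2 m)² = 8.093×10^-4 m².
L = μ₀μᵣN²A/ℓ = (4π×10⁻⁷)(993)(3580)²(8.093×10^-4)/(0.703) = 18.41 H.
U = ½LI² = ½(18.41)(12.2)² = 1.370×10^3 J.

U ≈ 1370 J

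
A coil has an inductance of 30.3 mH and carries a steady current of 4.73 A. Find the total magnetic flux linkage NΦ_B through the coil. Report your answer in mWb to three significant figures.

NΦ_B ≈ 143 mWb

From L = NΦ_B/I, the flux linkage is NΦ_B = LI.
NΦ_B = (3.030×10^-2 H)(4.73 A) = 0.1433 Wb.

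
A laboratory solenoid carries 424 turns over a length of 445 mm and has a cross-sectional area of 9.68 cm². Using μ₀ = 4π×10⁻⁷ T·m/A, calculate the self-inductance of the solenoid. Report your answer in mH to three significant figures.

A = 9.68 cm² = 9.680×10^-4 m².
For a long solenoid, L = μ₀N²A/ℓ.
L = (4π×10⁻⁷)(424)²(9.680×10^-4)/(0.445 m) = 4.914×10^-4 H.

L ≈ 0.491 mH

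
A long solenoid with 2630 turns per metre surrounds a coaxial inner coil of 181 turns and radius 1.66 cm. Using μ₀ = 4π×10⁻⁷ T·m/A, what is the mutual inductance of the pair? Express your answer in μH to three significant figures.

M ≈ 518 μH

The outer solenoid produces a uniform field B₁ = μ₀n₁I₁ across the inner coil,
so the flux linkage is N₂Φ = N₂B₁A₂ = μ₀n₁N₂A₂·I₁, giving M = μ₀n₁N₂A₂.
A₂ = πr² = π(1.660×10^-2 m)² = 8.657×10^-4 m².
M = (4π×10⁻⁷)(2630)(181)(8.657×10^-4) = 5.179×10^-4 H.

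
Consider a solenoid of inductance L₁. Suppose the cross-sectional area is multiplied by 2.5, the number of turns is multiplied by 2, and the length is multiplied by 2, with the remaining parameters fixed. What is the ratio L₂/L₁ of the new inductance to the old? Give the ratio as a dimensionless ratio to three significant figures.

L₂/L₁ = 5.00

For a solenoid, L ∝ μᵣN²A/ℓ.
L₂/L₁ = (2.5) × (2)^2 × (2)^-1 = 5.00.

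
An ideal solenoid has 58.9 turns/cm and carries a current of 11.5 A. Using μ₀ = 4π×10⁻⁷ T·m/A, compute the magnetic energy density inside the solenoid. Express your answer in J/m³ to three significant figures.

B = μ₀nI = (4π×10⁻⁷)(5.890×10^3)(11.5) = 8.512×10^-2 T.
u = B²/(2μ₀) = (8.512×10^-2)²/(2×4π×10⁻⁷) = 2.883×10^3 J/m³.

u ≈ 2880 J/m³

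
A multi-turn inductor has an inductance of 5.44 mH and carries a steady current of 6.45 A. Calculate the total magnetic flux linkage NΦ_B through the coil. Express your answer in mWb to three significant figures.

From L = NΦ_B/I, the flux linkage is NΦ_B = LI.
NΦ_B = (5.440×10^-3 H)(6.45 A) = 3.509×10^-2 Wb.

NΦ_B ≈ 35.1 mWb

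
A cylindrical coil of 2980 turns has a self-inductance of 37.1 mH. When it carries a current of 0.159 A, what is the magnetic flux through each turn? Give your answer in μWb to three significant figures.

From L = NΦ_B/I, the flux per turn is Φ_B = LI/N.
Φ_B = (3.710×10^-2 H)(0.159 A)/2980 = 1.979×10^-6 Wb.

Φ_B ≈ 1.98 μWb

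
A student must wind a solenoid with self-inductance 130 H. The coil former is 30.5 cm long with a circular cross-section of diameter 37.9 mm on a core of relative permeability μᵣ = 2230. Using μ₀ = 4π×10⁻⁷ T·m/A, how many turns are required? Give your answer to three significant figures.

N ≈ 3540 turns

A = π(d/2)² = π(1.895×10^-2 m)² = 1.128×10^-3 m².
From L = μ₀μᵣN²A/ℓ, N = √(Lℓ / (μ₀μᵣA)).
N = √[(130)(0.305) / ((4π×10⁻⁷)(2230)×1.128×10^-3)] = √(1.254×10^7) ≈ 3541.4.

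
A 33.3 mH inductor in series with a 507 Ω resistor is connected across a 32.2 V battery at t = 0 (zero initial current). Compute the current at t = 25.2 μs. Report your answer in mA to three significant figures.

τ = L/R = 3.330×10^-2/507 = 6.568×10^-5 s; final current I_∞ = ε/R = 32.2/507 = 6.351×10^-2 A.
I(t) = I_∞(1 − e^(−t/τ)) with t/τ = 0.384.
I = (6.351×10^-2)(1 − e^(−0.384)) = 2.024×10^-2 A.

I ≈ 20.2 mA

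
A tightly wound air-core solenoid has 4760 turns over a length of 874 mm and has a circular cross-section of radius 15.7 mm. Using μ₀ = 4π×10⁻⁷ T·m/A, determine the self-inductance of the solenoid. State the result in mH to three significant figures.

A = πr² = π(1.570×10^-2 m)² = 7.744×10^-4 m².
For a long solenoid, L = μ₀N²A/ℓ.
L = (4π×10⁻⁷)(4760)²(7.744×10^-4)/(0.874 m) = 2.523×10^-2 H.

L ≈ 25.2 mH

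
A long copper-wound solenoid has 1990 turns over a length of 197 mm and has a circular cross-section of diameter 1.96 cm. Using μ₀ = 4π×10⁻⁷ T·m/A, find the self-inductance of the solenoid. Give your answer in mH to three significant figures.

A = π(d/2)² = π(9.800×10^-3 m)² = 3.017×10^-4 m².
For a long solenoid, L = μ₀N²A/ℓ.
L = (4π×10⁻⁷)(1990)²(3.017×10^-4)/(0.197 m) = 7.622×10^-3 H.

L ≈ 7.62 mH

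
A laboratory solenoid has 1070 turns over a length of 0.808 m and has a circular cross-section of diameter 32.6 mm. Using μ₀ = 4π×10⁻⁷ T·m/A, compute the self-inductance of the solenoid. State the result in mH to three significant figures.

L ≈ 1.49 mH

A = π(d/2)² = π(1.630×10^-2 m)² = 8.347×10^-4 m².
For a long solenoid, L = μ₀N²A/ℓ.
L = (4π×10⁻⁷)(1070)²(8.347×10^-4)/(0.808 m) = 1.486×10^-3 H.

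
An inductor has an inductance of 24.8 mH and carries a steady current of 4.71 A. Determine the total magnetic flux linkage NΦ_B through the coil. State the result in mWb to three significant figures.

NΦ_B ≈ 117 mWb

From L = NΦ_B/I, the flux linkage is NΦ_B = LI.
NΦ_B = (2.480×10^-2 H)(4.71 A) = 0.1168 Wb.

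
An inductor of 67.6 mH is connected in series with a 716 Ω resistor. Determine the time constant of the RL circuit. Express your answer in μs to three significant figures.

τ = L/R = (6.760×10^-2 H)/(716 Ω) = 9.441×10^-5 s.

τ ≈ 94.4 μs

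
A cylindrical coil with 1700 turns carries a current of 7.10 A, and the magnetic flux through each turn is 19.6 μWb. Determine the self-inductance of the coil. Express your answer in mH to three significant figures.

L ≈ 4.69 mH

Self-inductance is defined by L = NΦ_B/I (flux linkage over current).
L = (1700)(1.960×10^-5 Wb)/(7.10 A) = 4.693×10^-3 H.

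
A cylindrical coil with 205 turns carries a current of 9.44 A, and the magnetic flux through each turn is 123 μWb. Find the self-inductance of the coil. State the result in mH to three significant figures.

L ≈ 2.67 mH

Self-inductance is defined by L = NΦ_B/I (flux linkage over current).
L = (205)(1.230×10^-4 Wb)/(9.44 A) = 2.671×10^-3 H.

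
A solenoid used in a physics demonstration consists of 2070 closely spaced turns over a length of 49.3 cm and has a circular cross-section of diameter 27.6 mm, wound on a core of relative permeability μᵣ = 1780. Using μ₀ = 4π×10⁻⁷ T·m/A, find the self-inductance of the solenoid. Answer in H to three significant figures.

A = π(d/2)² = π(1.380×10^-2 m)² = 5.983×10^-4 m².
For a long solenoid, L = μ₀μᵣN²A/ℓ.
L = (4π×10⁻⁷)(1780)(2070)²(5.983×10^-4)/(0.493 m) = 11.63 H.

L ≈ 11.6 H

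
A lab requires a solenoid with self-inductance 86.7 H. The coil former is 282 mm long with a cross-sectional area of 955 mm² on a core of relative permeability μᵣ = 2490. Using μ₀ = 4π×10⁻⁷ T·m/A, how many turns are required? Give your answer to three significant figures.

N ≈ 2860 turns

A = 955 mm² = 9.550×10^-4 m².
From L = μ₀μᵣN²A/ℓ, N = √(Lℓ / (μ₀μᵣA)).
N = √[(86.7)(0.282) / ((4π×10⁻⁷)(2490)×9.550×10^-4)] = √(8.182×10^6) ≈ 2860.4.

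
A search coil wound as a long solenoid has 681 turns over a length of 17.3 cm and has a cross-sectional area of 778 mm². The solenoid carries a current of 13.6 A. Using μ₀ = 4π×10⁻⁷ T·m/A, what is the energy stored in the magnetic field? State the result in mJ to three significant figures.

A = 778 mm² = 7.780×10^-4 m².
L = μ₀N²A/ℓ = (4π×10⁻⁷)(681)²(7.780×10^-4)/(0.173) = 2.621×10^-3 H.
U = ½LI² = ½(2.621×10^-3)(13.6)² = 0.2424 J.

U ≈ 242 mJ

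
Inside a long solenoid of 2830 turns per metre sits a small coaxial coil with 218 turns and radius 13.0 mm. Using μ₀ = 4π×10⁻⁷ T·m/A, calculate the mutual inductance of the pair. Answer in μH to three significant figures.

M ≈ 412 μH

The outer solenoid produces a uniform field B₁ = μ₀n₁I₁ across the inner coil,
so the flux linkage is N₂Φ = N₂B₁A₂ = μ₀n₁N₂A₂·I₁, giving M = μ₀n₁N₂A₂.
A₂ = πr² = π(1.300×10^-2 m)² = 5.309×10^-4 m².
M = (4π×10⁻⁷)(2830)(218)(5.309×10^-4) = 4.116×10^-4 H.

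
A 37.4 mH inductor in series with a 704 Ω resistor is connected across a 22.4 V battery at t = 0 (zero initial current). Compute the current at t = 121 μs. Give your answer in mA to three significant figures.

τ = L/R = 3.740×10^-2/704 = 5.312×10^-5 s; final current I_∞ = ε/R = 22.4/704 = 3.182×10^-2 A.
I(t) = I_∞(1 − e^(−t/τ)) with t/τ = 2.278.
I = (3.182×10^-2)(1 − e^(−2.278)) = 2.856×10^-2 A.

I ≈ 28.6 mA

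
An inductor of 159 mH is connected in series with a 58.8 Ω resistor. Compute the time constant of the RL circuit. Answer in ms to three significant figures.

τ ≈ 2.70 ms

τ = L/R = (0.159 H)/(58.8 Ω) = 2.704×10^-3 s.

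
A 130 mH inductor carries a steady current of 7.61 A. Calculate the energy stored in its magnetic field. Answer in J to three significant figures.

U ≈ 3.76 J

Stored magnetic energy: U = ½LI².
U = ½(0.13 H)(7.61 A)² = 3.764 J.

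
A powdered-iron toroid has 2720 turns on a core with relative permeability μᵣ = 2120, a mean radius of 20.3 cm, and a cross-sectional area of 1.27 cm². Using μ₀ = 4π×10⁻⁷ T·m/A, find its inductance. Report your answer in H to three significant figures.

L ≈ 1.96 H

For a thin toroid, L = μ₀μᵣN²A/(2πR).
L = (4π×10⁻⁷)(2120)(2720)²(1.270×10^-4) / (2π×0.203 m) = 1.963 H.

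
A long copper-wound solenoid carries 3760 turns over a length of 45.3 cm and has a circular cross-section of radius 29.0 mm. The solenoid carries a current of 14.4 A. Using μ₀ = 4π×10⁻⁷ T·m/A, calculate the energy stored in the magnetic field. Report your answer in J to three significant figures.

A = πr² = π(2.900×10^-2 m)² = 2.642×10^-3 m².
L = μ₀N²A/ℓ = (4π×10⁻⁷)(3760)²(2.642×10^-3)/(0.453) = 0.1036 H.
U = ½LI² = ½(0.1036)(14.4)² = 10.74 J.

U ≈ 10.7 J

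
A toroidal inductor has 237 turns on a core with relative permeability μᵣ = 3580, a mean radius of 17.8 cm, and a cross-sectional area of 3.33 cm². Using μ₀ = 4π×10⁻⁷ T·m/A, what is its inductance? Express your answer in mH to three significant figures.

For a thin toroid, L = μ₀μᵣN²A/(2πR).
L = (4π×10⁻⁷)(3580)(237)²(3.330×10^-4) / (2π×0.178 m) = 7.524×10^-2 H.

L ≈ 75.2 mH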